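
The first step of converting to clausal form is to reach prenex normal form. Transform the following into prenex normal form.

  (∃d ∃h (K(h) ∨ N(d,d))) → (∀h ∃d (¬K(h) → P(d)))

∀d ∀h ∀y1 ∃x1 (¬K(h) ∧ ¬N(d,d) ∨ K(y1) ∨ P(x1))

First replace A → B with ¬A ∨ B.
  ¬(∃d ∃h (K(h) ∨ N(d,d))) ∨ (∀h ∃d (¬¬K(h) ∨ P(d)))
Drive negations inward (¬∀x A ≡ ∃x ¬A, ¬∃x A ≡ ∀x ¬A, De Morgan for ∧/∨):
  (∀d ∀h (¬K(h) ∧ ¬N(d,d))) ∨ (∀h ∃d (K(h) ∨ P(d)))
Give each quantifier a distinct variable: h↦y1, d↦x1.
  (∀d ∀h (¬K(h) ∧ ¬N(d,d))) ∨ (∀y1 ∃x1 (K(y1) ∨ P(x1)))
Pull the quantifiers to the front (each side's bound variable is not free in the other side):
  ∀d ∀h ∀y1 ∃x1 (¬K(h) ∧ ¬N(d,d) ∨ K(y1) ∨ P(x1))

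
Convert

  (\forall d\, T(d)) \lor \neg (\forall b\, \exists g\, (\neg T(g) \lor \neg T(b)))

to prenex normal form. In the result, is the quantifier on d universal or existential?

universal

Push ¬ through the quantifiers and connectives to reach negation normal form:
  (\forall d\, T(d)) \lor (\exists b\, \forall g\, (T(g) \land T(b)))
All bound variables are already distinct, so no renaming is needed.
Pull the quantifiers to the front (each side's bound variable is not free in the other side):
  \forall d\, \exists b\, \forall g\, (T(d) \lor T(g) \land T(b))
The quantifier \forall d sits under an even number of negations, so it remains universal.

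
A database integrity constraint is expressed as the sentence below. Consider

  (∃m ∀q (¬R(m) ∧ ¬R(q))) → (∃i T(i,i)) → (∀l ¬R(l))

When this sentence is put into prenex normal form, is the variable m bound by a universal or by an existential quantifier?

universal

Rewrite implications/biconditionals: A → B as ¬A ∨ B.
  ¬(∃m ∀q (¬R(m) ∧ ¬R(q))) ∨ ¬(∃i T(i,i)) ∨ (∀l ¬R(l))
Drive negations inward (¬∀x A ≡ ∃x ¬A, ¬∃x A ≡ ∀x ¬A, De Morgan for ∧/∨):
  (∀m ∃q (R(m) ∨ R(q))) ∨ (∀i ¬T(i,i)) ∨ (∀l ¬R(l))
All bound variables are already distinct, so no renaming is needed.
Finally move all quantifiers to the prefix:
  ∀m ∃q ∀i ∀l (R(m) ∨ R(q) ∨ ¬T(i,i) ∨ ¬R(l))
The quantifier ∃m sits under an odd number of negations (counting the antecedent side of each →), so it flips to ∀m.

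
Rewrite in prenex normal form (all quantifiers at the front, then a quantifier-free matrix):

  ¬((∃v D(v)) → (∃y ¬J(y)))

∃v ∀y (D(v) ∧ J(y))

Rewrite implications/biconditionals: A → B as ¬A ∨ B.
  ¬(¬(∃v D(v)) ∨ (∃y ¬J(y)))
Drive negations inward (¬∀x A ≡ ∃x ¬A, ¬∃x A ≡ ∀x ¬A, De Morgan for ∧/∨):
  (∃v D(v)) ∧ (∀y J(y))
All bound variables are already distinct, so no renaming is needed.
Pull the quantifiers to the front (each side's bound variable is not free in the other side):
  ∃v ∀y (D(v) ∧ J(y))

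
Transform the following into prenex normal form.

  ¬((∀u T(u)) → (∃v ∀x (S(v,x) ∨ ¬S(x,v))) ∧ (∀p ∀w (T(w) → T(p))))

Eliminate → and ↔ using ¬ and ∨.
  ¬(¬(∀u T(u)) ∨ (∃v ∀x (S(v,x) ∨ ¬S(x,v))) ∧ (∀p ∀w (¬T(w) ∨ T(p))))
Push ¬ through the quantifiers and connectives to reach negation normal form:
  (∀u T(u)) ∧ ((∀v ∃x (¬S(v,x) ∧ S(x,v))) ∨ (∃p ∃w (T(w) ∧ ¬T(p))))
Pull the quantifiers to the front (each side's bound variable is not free in the other side):
  ∀u ∀v ∃x ∃p ∃w (T(u) ∧ (¬S(v,x) ∧ S(x,v) ∨ T(w) ∧ ¬T(p)))

∀u ∀v ∃x ∃p ∃w (T(u) ∧ (¬S(v,x) ∧ S(x,v) ∨ T(w) ∧ ¬T(p)))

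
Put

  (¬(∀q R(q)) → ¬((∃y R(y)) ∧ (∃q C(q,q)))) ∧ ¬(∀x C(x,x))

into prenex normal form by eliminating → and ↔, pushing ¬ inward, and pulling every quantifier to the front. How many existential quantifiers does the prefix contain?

1

Rewrite implications/biconditionals: A → B as ¬A ∨ B.
  (¬¬(∀q R(q)) ∨ ¬((∃y R(y)) ∧ (∃q C(q,q)))) ∧ ¬(∀x C(x,x))
Move each ¬ inward, flipping quantifiers it crosses:
  ((∀q R(q)) ∨ (∀y ¬R(y)) ∨ (∀q ¬C(q,q))) ∧ (∃x ¬C(x,x))
Standardize variables apart so no two quantifiers bind the same name: q↦z1.
  ((∀q R(q)) ∨ (∀y ¬R(y)) ∨ (∀z1 ¬C(z1,z1))) ∧ (∃x ¬C(x,x))
Finally move all quantifiers to the prefix:
  ∀q ∀y ∀z1 ∃x ((R(q) ∨ ¬R(y) ∨ ¬C(z1,z1)) ∧ ¬C(x,x))
The prefix is ∀q ∀y ∀z1 ∃x: 3 universal, 1 existential.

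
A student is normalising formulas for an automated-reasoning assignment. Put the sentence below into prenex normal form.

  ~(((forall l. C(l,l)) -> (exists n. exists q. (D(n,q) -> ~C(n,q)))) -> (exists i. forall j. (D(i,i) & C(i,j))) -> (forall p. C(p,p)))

Eliminate → and ↔ using ¬ and ∨.
  ~(~(~(forall l. C(l,l)) | (exists n. exists q. (~D(n,q) | ~C(n,q)))) | ~(exists i. forall j. (D(i,i) & C(i,j))) | (forall p. C(p,p)))
Push ¬ through the quantifiers and connectives to reach negation normal form:
  ((exists l. ~C(l,l)) | (exists n. exists q. (~D(n,q) | ~C(n,q)))) & (exists i. forall j. (D(i,i) & C(i,j))) & (exists p. ~C(p,p))
All bound variables are already distinct, so no renaming is needed.
Pull the quantifiers to the front (each side's bound variable is not free in the other side):
  exists l. exists n. exists q. exists i. forall j. exists p. ((~C(l,l) | ~D(n,q) | ~C(n,q)) & D(i,i) & C(i,j) & ~C(p,p))

exists l. exists n. exists q. exists i. forall j. exists p. ((~C(l,l) | ~D(n,q) | ~C(n,q)) & D(i,i) & C(i,j) & ~C(p,p))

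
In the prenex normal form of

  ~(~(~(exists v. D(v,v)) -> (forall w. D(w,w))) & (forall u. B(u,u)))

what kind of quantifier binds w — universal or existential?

universal

Rewrite implications/biconditionals: A → B as ¬A ∨ B.
  ~(~(~~(exists v. D(v,v)) | (forall w. D(w,w))) & (forall u. B(u,u)))
Move each ¬ inward, flipping quantifiers it crosses:
  (exists v. D(v,v)) | (forall w. D(w,w)) | (exists u. ~B(u,u))
All bound variables are already distinct, so no renaming is needed.
Extract every quantifier outward, since the variables are now distinct and don't occur free across branches:
  exists v. forall w. exists u. (D(v,v) | D(w,w) | ~B(u,u))
The quantifier forall w sits under an even number of negations (counting the antecedent side of each →), so it remains universal.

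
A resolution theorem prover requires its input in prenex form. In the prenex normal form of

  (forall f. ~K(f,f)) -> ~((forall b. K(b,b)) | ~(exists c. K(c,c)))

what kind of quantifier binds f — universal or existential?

existential

Rewrite implications/biconditionals: A → B as ¬A ∨ B.
  ~(forall f. ~K(f,f)) | ~((forall b. K(b,b)) | ~(exists c. K(c,c)))
Move each ¬ inward, flipping quantifiers it crosses:
  (exists f. K(f,f)) | (exists b. ~K(b,b)) & (exists c. K(c,c))
All bound variables are already distinct, so no renaming is needed.
Pull the quantifiers to the front (each side's bound variable is not free in the other side):
  exists f. exists b. exists c. (K(f,f) | ~K(b,b) & K(c,c))
The quantifier forall f sits under an odd number of negations (counting the antecedent side of each →), so it flips to exists f.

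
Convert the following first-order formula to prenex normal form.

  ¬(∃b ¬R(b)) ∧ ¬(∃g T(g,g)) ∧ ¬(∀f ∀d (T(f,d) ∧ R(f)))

Push ¬ through the quantifiers and connectives to reach negation normal form:
  (∀b R(b)) ∧ (∀g ¬T(g,g)) ∧ (∃f ∃d (¬T(f,d) ∨ ¬R(f)))
Extract every quantifier outward, since the variables are now distinct and don't occur free across branches:
  ∀b ∀g ∃f ∃d (R(b) ∧ ¬T(g,g) ∧ (¬T(f,d) ∨ ¬R(f)))

∀b ∀g ∃f ∃d (R(b) ∧ ¬T(g,g) ∧ (¬T(f,d) ∨ ¬R(f)))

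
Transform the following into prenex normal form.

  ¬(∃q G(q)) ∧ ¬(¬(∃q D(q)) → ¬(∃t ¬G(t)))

∀q ∀z ∃t (¬G(q) ∧ ¬D(z) ∧ ¬G(t))

Rewrite implications/biconditionals: A → B as ¬A ∨ B.
  ¬(∃q G(q)) ∧ ¬(¬¬(∃q D(q)) ∨ ¬(∃t ¬G(t)))
Push ¬ through the quantifiers and connectives to reach negation normal form:
  (∀q ¬G(q)) ∧ (∀q ¬D(q)) ∧ (∃t ¬G(t))
Standardize variables apart so no two quantifiers bind the same name: q↦z.
  (∀q ¬G(q)) ∧ (∀z ¬D(z)) ∧ (∃t ¬G(t))
Pull the quantifiers to the front (each side's bound variable is not free in the other side):
  ∀q ∀z ∃t (¬G(q) ∧ ¬D(z) ∧ ¬G(t))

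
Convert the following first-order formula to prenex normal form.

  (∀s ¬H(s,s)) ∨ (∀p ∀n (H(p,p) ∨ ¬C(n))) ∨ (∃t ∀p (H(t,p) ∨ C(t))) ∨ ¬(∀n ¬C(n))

∀s ∀p ∀n ∃t ∀u1 ∃c (¬H(s,s) ∨ H(p,p) ∨ ¬C(n) ∨ H(t,u1) ∨ C(t) ∨ C(c))

Move each ¬ inward, flipping quantifiers it crosses:
  (∀s ¬H(s,s)) ∨ (∀p ∀n (H(p,p) ∨ ¬C(n))) ∨ (∃t ∀p (H(t,p) ∨ C(t))) ∨ (∃n C(n))
Standardize variables apart so no two quantifiers bind the same name: p↦u1, n↦c.
  (∀s ¬H(s,s)) ∨ (∀p ∀n (H(p,p) ∨ ¬C(n))) ∨ (∃t ∀u1 (H(t,u1) ∨ C(t))) ∨ (∃c C(c))
Pull the quantifiers to the front (each side's bound variable is not free in the other side):
  ∀s ∀p ∀n ∃t ∀u1 ∃c (¬H(s,s) ∨ H(p,p) ∨ ¬C(n) ∨ H(t,u1) ∨ C(t) ∨ C(c))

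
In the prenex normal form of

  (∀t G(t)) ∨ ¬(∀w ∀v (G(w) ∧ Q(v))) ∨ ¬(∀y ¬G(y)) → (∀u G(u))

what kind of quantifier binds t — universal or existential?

existential

First replace A → B with ¬A ∨ B.
  ¬((∀t G(t)) ∨ ¬(∀w ∀v (G(w) ∧ Q(v))) ∨ ¬(∀y ¬G(y))) ∨ (∀u G(u))
Move each ¬ inward, flipping quantifiers it crosses:
  (∃t ¬G(t)) ∧ (∀w ∀v (G(w) ∧ Q(v))) ∧ (∀y ¬G(y)) ∨ (∀u G(u))
All bound variables are already distinct, so no renaming is needed.
Extract every quantifier outward, since the variables are now distinct and don't occur free across branches:
  ∃t ∀w ∀v ∀y ∀u (¬G(t) ∧ G(w) ∧ Q(v) ∧ ¬G(y) ∨ G(u))
The quantifier ∀t sits under an odd number of negations (counting the antecedent side of each →), so it flips to ∃t.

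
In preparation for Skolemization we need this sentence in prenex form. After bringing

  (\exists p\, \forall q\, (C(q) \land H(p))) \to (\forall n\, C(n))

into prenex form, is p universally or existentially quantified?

First replace A → B with ¬A ∨ B.
  \neg (\exists p\, \forall q\, (C(q) \land H(p))) \lor (\forall n\, C(n))
Move each ¬ inward, flipping quantifiers it crosses:
  (\forall p\, \exists q\, (\neg C(q) \lor \neg H(p))) \lor (\forall n\, C(n))
Finally move all quantifiers to the prefix:
  \forall p\, \exists q\, \forall n\, (\neg C(q) \lor \neg H(p) \lor C(n))
The quantifier \exists p sits under an odd number of negations (counting the antecedent side of each →), so it flips to \forall p.

universal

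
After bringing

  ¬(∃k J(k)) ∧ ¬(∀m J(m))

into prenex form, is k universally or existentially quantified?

Drive negations inward (¬∀x A ≡ ∃x ¬A, ¬∃x A ≡ ∀x ¬A, De Morgan for ∧/∨):
  (∀k ¬J(k)) ∧ (∃m ¬J(m))
All bound variables are already distinct, so no renaming is needed.
Pull the quantifiers to the front (each side's bound variable is not free in the other side):
  ∀k ∃m (¬J(k) ∧ ¬J(m))
The quantifier ∃k sits under an odd number of negations, so it flips to ∀k.

universal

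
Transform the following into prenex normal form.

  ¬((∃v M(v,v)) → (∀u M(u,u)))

Eliminate → and ↔ using ¬ and ∨.
  ¬(¬(∃v M(v,v)) ∨ (∀u M(u,u)))
Move each ¬ inward, flipping quantifiers it crosses:
  (∃v M(v,v)) ∧ (∃u ¬M(u,u))
Finally move all quantifiers to the prefix:
  ∃v ∃u (M(v,v) ∧ ¬M(u,u))

∃v ∃u (M(v,v) ∧ ¬M(u,u))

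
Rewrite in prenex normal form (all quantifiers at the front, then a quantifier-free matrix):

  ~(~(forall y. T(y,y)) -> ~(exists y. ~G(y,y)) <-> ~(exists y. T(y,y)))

Eliminate → and ↔ using ¬ and ∨; A ↔ B as (¬A ∨ B) ∧ (¬B ∨ A).
  ~((~(~~(forall y. T(y,y)) | ~(exists y. ~G(y,y))) | ~(exists y. T(y,y))) & (~~(exists y. T(y,y)) | ~~(forall y. T(y,y)) | ~(exists y. ~G(y,y))))
Push ¬ through the quantifiers and connectives to reach negation normal form:
  ((forall y. T(y,y)) | (forall y. G(y,y))) & (exists y. T(y,y)) | (forall y. ~T(y,y)) & (exists y. ~T(y,y)) & (exists y. ~G(y,y))
Give each quantifier a distinct variable: y↦s, y↦z1, y↦v1, y↦q, y↦r.
  ((forall y. T(y,y)) | (forall s. G(s,s))) & (exists z1. T(z1,z1)) | (forall v1. ~T(v1,v1)) & (exists q. ~T(q,q)) & (exists r. ~G(r,r))
Pull the quantifiers to the front (each side's bound variable is not free in the other side):
  forall y. forall s. exists z1. forall v1. exists q. exists r. ((T(y,y) | G(s,s)) & T(z1,z1) | ~T(v1,v1) & ~T(q,q) & ~G(r,r))

forall y. forall s. exists z1. forall v1. exists q. exists r. ((T(y,y) | G(s,s)) & T(z1,z1) | ~T(v1,v1) & ~T(q,q) & ~G(r,r))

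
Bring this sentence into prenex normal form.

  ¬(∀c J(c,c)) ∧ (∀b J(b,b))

Drive negations inward (¬∀x A ≡ ∃x ¬A, ¬∃x A ≡ ∀x ¬A, De Morgan for ∧/∨):
  (∃c ¬J(c,c)) ∧ (∀b J(b,b))
Finally move all quantifiers to the prefix:
  ∃c ∀b (¬J(c,c) ∧ J(b,b))

∃c ∀b (¬J(c,c) ∧ J(b,b))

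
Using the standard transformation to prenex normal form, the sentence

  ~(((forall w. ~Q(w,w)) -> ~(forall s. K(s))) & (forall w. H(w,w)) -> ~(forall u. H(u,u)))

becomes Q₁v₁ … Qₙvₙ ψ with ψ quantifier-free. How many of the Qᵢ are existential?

Rewrite implications/biconditionals: A → B as ¬A ∨ B.
  ~(~((~(forall w. ~Q(w,w)) | ~(forall s. K(s))) & (forall w. H(w,w))) | ~(forall u. H(u,u)))
Push ¬ through the quantifiers and connectives to reach negation normal form:
  ((exists w. Q(w,w)) | (exists s. ~K(s))) & (forall w. H(w,w)) & (forall u. H(u,u))
Rename bound variables to avoid capture: w↦y.
  ((exists w. Q(w,w)) | (exists s. ~K(s))) & (forall y. H(y,y)) & (forall u. H(u,u))
Pull the quantifiers to the front (each side's bound variable is not free in the other side):
  exists w. exists s. forall y. forall u. ((Q(w,w) | ~K(s)) & H(y,y) & H(u,u))
The prefix is exists w exists s forall y forall u: 2 universal, 2 existential.

2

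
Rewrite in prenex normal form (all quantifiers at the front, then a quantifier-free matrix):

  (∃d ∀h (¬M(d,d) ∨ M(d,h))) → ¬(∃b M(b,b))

∀d ∃h ∀b (M(d,d) ∧ ¬M(d,h) ∨ ¬M(b,b))

Eliminate → and ↔ using ¬ and ∨.
  ¬(∃d ∀h (¬M(d,d) ∨ M(d,h))) ∨ ¬(∃b M(b,b))
Drive negations inward (¬∀x A ≡ ∃x ¬A, ¬∃x A ≡ ∀x ¬A, De Morgan for ∧/∨):
  (∀d ∃h (M(d,d) ∧ ¬M(d,h))) ∨ (∀b ¬M(b,b))
All bound variables are already distinct, so no renaming is needed.
Extract every quantifier outward, since the variables are now distinct and don't occur free across branches:
  ∀d ∃h ∀b (M(d,d) ∧ ¬M(d,h) ∨ ¬M(b,b))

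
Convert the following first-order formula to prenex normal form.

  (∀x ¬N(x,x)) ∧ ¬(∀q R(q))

Drive negations inward (¬∀x A ≡ ∃x ¬A, ¬∃x A ≡ ∀x ¬A, De Morgan for ∧/∨):
  (∀x ¬N(x,x)) ∧ (∃q ¬R(q))
All bound variables are already distinct, so no renaming is needed.
Pull the quantifiers to the front (each side's bound variable is not free in the other side):
  ∀x ∃q (¬N(x,x) ∧ ¬R(q))

∀x ∃q (¬N(x,x) ∧ ¬R(q))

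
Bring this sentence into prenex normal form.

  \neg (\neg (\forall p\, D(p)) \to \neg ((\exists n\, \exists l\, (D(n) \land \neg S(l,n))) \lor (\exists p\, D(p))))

\exists p\, \exists n\, \exists l\, \exists a\, (\neg D(p) \land (D(n) \land \neg S(l,n) \lor D(a)))

First replace A → B with ¬A ∨ B.
  \neg (\neg \neg (\forall p\, D(p)) \lor \neg ((\exists n\, \exists l\, (D(n) \land \neg S(l,n))) \lor (\exists p\, D(p))))
Move each ¬ inward, flipping quantifiers it crosses:
  (\exists p\, \neg D(p)) \land ((\exists n\, \exists l\, (D(n) \land \neg S(l,n))) \lor (\exists p\, D(p)))
Give each quantifier a distinct variable: p↦a.
  (\exists p\, \neg D(p)) \land ((\exists n\, \exists l\, (D(n) \land \neg S(l,n))) \lor (\exists a\, D(a)))
Pull the quantifiers to the front (each side's bound variable is not free in the other side):
  \exists p\, \exists n\, \exists l\, \exists a\, (\neg D(p) \land (D(n) \land \neg S(l,n) \lor D(a)))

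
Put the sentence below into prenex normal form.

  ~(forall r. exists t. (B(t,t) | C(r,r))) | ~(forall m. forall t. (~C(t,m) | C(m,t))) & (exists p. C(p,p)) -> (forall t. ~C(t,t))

forall r. exists t. forall m. forall w1. forall p. forall u1. ((B(t,t) | C(r,r)) & (~C(w1,m) | C(m,w1) | ~C(p,p)) | ~C(u1,u1))

First replace A → B with ¬A ∨ B.
  ~(~(forall r. exists t. (B(t,t) | C(r,r))) | ~(forall m. forall t. (~C(t,m) | C(m,t))) & (exists p. C(p,p))) | (forall t. ~C(t,t))
Drive negations inward (¬∀x A ≡ ∃x ¬A, ¬∃x A ≡ ∀x ¬A, De Morgan for ∧/∨):
  (forall r. exists t. (B(t,t) | C(r,r))) & ((forall m. forall t. (~C(t,m) | C(m,t))) | (forall p. ~C(p,p))) | (forall t. ~C(t,t))
Rename bound variables to avoid capture: t↦w1, t↦u1.
  (forall r. exists t. (B(t,t) | C(r,r))) & ((forall m. forall w1. (~C(w1,m) | C(m,w1))) | (forall p. ~C(p,p))) | (forall u1. ~C(u1,u1))
Pull the quantifiers to the front (each side's bound variable is not free in the other side):
  forall r. exists t. forall m. forall w1. forall p. forall u1. ((B(t,t) | C(r,r)) & (~C(w1,m) | C(m,w1) | ~C(p,p)) | ~C(u1,u1))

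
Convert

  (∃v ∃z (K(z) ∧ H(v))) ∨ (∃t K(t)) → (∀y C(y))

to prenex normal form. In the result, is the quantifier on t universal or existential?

universal

First replace A → B with ¬A ∨ B.
  ¬((∃v ∃z (K(z) ∧ H(v))) ∨ (∃t K(t))) ∨ (∀y C(y))
Push ¬ through the quantifiers and connectives to reach negation normal form:
  (∀v ∀z (¬K(z) ∨ ¬H(v))) ∧ (∀t ¬K(t)) ∨ (∀y C(y))
Finally move all quantifiers to the prefix:
  ∀v ∀z ∀t ∀y ((¬K(z) ∨ ¬H(v)) ∧ ¬K(t) ∨ C(y))
The quantifier ∃t sits under an odd number of negations (counting the antecedent side of each →), so it flips to ∀t.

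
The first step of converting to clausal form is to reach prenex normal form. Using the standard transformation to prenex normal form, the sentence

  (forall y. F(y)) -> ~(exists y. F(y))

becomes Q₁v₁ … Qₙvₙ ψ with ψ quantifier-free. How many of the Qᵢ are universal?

Rewrite implications/biconditionals: A → B as ¬A ∨ B.
  ~(forall y. F(y)) | ~(exists y. F(y))
Move each ¬ inward, flipping quantifiers it crosses:
  (exists y. ~F(y)) | (forall y. ~F(y))
Standardize variables apart so no two quantifiers bind the same name: y↦v.
  (exists y. ~F(y)) | (forall v. ~F(v))
Finally move all quantifiers to the prefix:
  exists y. forall v. (~F(y) | ~F(v))
The prefix is exists y forall v: 1 universal, 1 existential.

1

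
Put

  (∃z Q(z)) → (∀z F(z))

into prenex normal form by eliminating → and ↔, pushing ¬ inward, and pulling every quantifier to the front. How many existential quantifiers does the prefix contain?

0

First replace A → B with ¬A ∨ B.
  ¬(∃z Q(z)) ∨ (∀z F(z))
Drive negations inward (¬∀x A ≡ ∃x ¬A, ¬∃x A ≡ ∀x ¬A, De Morgan for ∧/∨):
  (∀z ¬Q(z)) ∨ (∀z F(z))
Give each quantifier a distinct variable: z↦s.
  (∀z ¬Q(z)) ∨ (∀s F(s))
Pull the quantifiers to the front (each side's bound variable is not free in the other side):
  ∀z ∀s (¬Q(z) ∨ F(s))
The prefix is ∀z ∀s: 2 universal, 0 existential.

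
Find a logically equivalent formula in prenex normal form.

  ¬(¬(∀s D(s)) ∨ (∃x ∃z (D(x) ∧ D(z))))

Move each ¬ inward, flipping quantifiers it crosses:
  (∀s D(s)) ∧ (∀x ∀z (¬D(x) ∨ ¬D(z)))
All bound variables are already distinct, so no renaming is needed.
Finally move all quantifiers to the prefix:
  ∀s ∀x ∀z (D(s) ∧ (¬D(x) ∨ ¬D(z)))

∀s ∀x ∀z (D(s) ∧ (¬D(x) ∨ ¬D(z)))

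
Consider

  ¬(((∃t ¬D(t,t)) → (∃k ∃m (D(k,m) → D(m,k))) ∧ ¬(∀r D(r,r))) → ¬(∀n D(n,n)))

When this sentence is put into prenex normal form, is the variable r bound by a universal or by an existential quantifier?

Rewrite implications/biconditionals: A → B as ¬A ∨ B.
  ¬(¬(¬(∃t ¬D(t,t)) ∨ (∃k ∃m (¬D(k,m) ∨ D(m,k))) ∧ ¬(∀r D(r,r))) ∨ ¬(∀n D(n,n)))
Drive negations inward (¬∀x A ≡ ∃x ¬A, ¬∃x A ≡ ∀x ¬A, De Morgan for ∧/∨):
  ((∀t D(t,t)) ∨ (∃k ∃m (¬D(k,m) ∨ D(m,k))) ∧ (∃r ¬D(r,r))) ∧ (∀n D(n,n))
Finally move all quantifiers to the prefix:
  ∀t ∃k ∃m ∃r ∀n ((D(t,t) ∨ (¬D(k,m) ∨ D(m,k)) ∧ ¬D(r,r)) ∧ D(n,n))
The quantifier ∀r sits under an odd number of negations (counting the antecedent side of each →), so it flips to ∃r.

existential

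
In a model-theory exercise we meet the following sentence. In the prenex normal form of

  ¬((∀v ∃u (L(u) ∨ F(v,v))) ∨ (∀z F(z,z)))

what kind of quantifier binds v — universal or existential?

existential

Push ¬ through the quantifiers and connectives to reach negation normal form:
  (∃v ∀u (¬L(u) ∧ ¬F(v,v))) ∧ (∃z ¬F(z,z))
All bound variables are already distinct, so no renaming is needed.
Extract every quantifier outward, since the variables are now distinct and don't occur free across branches:
  ∃v ∀u ∃z (¬L(u) ∧ ¬F(v,v) ∧ ¬F(z,z))
The quantifier ∀v sits under an odd number of negations, so it flips to ∃v.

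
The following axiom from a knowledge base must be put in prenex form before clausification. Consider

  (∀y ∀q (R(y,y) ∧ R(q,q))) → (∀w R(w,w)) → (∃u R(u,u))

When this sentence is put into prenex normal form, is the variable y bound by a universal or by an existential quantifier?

existential

Rewrite implications/biconditionals: A → B as ¬A ∨ B.
  ¬(∀y ∀q (R(y,y) ∧ R(q,q))) ∨ ¬(∀w R(w,w)) ∨ (∃u R(u,u))
Push ¬ through the quantifiers and connectives to reach negation normal form:
  (∃y ∃q (¬R(y,y) ∨ ¬R(q,q))) ∨ (∃w ¬R(w,w)) ∨ (∃u R(u,u))
All bound variables are already distinct, so no renaming is needed.
Finally move all quantifiers to the prefix:
  ∃y ∃q ∃w ∃u (¬R(y,y) ∨ ¬R(q,q) ∨ ¬R(w,w) ∨ R(u,u))
The quantifier ∀y sits under an odd number of negations (counting the antecedent side of each →), so it flips to ∃y.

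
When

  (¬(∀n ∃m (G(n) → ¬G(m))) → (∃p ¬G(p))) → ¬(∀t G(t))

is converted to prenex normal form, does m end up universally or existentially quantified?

universal

Eliminate → and ↔ using ¬ and ∨.
  ¬(¬¬(∀n ∃m (¬G(n) ∨ ¬G(m))) ∨ (∃p ¬G(p))) ∨ ¬(∀t G(t))
Drive negations inward (¬∀x A ≡ ∃x ¬A, ¬∃x A ≡ ∀x ¬A, De Morgan for ∧/∨):
  (∃n ∀m (G(n) ∧ G(m))) ∧ (∀p G(p)) ∨ (∃t ¬G(t))
Extract every quantifier outward, since the variables are now distinct and don't occur free across branches:
  ∃n ∀m ∀p ∃t (G(n) ∧ G(m) ∧ G(p) ∨ ¬G(t))
The quantifier ∃m sits under an odd number of negations (counting the antecedent side of each →), so it flips to ∀m.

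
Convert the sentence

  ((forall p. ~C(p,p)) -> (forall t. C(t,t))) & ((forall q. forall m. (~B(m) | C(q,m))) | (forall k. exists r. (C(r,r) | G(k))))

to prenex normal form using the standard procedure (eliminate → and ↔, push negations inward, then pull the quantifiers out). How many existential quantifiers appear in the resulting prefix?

Rewrite implications/biconditionals: A → B as ¬A ∨ B.
  (~(forall p. ~C(p,p)) | (forall t. C(t,t))) & ((forall q. forall m. (~B(m) | C(q,m))) | (forall k. exists r. (C(r,r) | G(k))))
Move each ¬ inward, flipping quantifiers it crosses:
  ((exists p. C(p,p)) | (forall t. C(t,t))) & ((forall q. forall m. (~B(m) | C(q,m))) | (forall k. exists r. (C(r,r) | G(k))))
All bound variables are already distinct, so no renaming is needed.
Extract every quantifier outward, since the variables are now distinct and don't occur free across branches:
  exists p. forall t. forall q. forall m. forall k. exists r. ((C(p,p) | C(t,t)) & (~B(m) | C(q,m) | C(r,r) | G(k)))
The prefix is exists p forall t forall q forall m forall k exists r: 4 universal, 2 existential.

2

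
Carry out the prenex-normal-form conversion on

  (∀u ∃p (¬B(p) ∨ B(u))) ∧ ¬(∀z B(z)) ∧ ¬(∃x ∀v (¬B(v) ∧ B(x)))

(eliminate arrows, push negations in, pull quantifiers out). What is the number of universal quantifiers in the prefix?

2

Move each ¬ inward, flipping quantifiers it crosses:
  (∀u ∃p (¬B(p) ∨ B(u))) ∧ (∃z ¬B(z)) ∧ (∀x ∃v (B(v) ∨ ¬B(x)))
All bound variables are already distinct, so no renaming is needed.
Extract every quantifier outward, since the variables are now distinct and don't occur free across branches:
  ∀u ∃p ∃z ∀x ∃v ((¬B(p) ∨ B(u)) ∧ ¬B(z) ∧ (B(v) ∨ ¬B(x)))
The prefix is ∀u ∃p ∃z ∀x ∃v: 2 universal, 3 existential.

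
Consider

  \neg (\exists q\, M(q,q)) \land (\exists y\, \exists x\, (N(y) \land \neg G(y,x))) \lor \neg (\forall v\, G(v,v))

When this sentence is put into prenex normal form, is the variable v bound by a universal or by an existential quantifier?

Drive negations inward (¬∀x A ≡ ∃x ¬A, ¬∃x A ≡ ∀x ¬A, De Morgan for ∧/∨):
  (\forall q\, \neg M(q,q)) \land (\exists y\, \exists x\, (N(y) \land \neg G(y,x))) \lor (\exists v\, \neg G(v,v))
Pull the quantifiers to the front (each side's bound variable is not free in the other side):
  \forall q\, \exists y\, \exists x\, \exists v\, (\neg M(q,q) \land N(y) \land \neg G(y,x) \lor \neg G(v,v))
The quantifier \forall v sits under an odd number of negations, so it flips to \exists v.

existential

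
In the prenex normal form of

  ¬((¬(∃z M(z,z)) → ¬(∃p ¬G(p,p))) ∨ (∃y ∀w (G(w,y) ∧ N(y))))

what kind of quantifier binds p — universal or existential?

Eliminate → and ↔ using ¬ and ∨.
  ¬(¬¬(∃z M(z,z)) ∨ ¬(∃p ¬G(p,p)) ∨ (∃y ∀w (G(w,y) ∧ N(y))))
Move each ¬ inward, flipping quantifiers it crosses:
  (∀z ¬M(z,z)) ∧ (∃p ¬G(p,p)) ∧ (∀y ∃w (¬G(w,y) ∨ ¬N(y)))
Finally move all quantifiers to the prefix:
  ∀z ∃p ∀y ∃w (¬M(z,z) ∧ ¬G(p,p) ∧ (¬G(w,y) ∨ ¬N(y)))
The quantifier ∃p sits under an even number of negations (counting the antecedent side of each →), so it remains existential.

existential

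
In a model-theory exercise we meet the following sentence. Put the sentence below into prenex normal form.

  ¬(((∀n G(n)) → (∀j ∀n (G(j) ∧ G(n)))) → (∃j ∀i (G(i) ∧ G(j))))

First replace A → B with ¬A ∨ B.
  ¬(¬(¬(∀n G(n)) ∨ (∀j ∀n (G(j) ∧ G(n)))) ∨ (∃j ∀i (G(i) ∧ G(j))))
Push ¬ through the quantifiers and connectives to reach negation normal form:
  ((∃n ¬G(n)) ∨ (∀j ∀n (G(j) ∧ G(n)))) ∧ (∀j ∃i (¬G(i) ∨ ¬G(j)))
Give each quantifier a distinct variable: n↦y, j↦u1.
  ((∃n ¬G(n)) ∨ (∀j ∀y (G(j) ∧ G(y)))) ∧ (∀u1 ∃i (¬G(i) ∨ ¬G(u1)))
Finally move all quantifiers to the prefix:
  ∃n ∀j ∀y ∀u1 ∃i ((¬G(n) ∨ G(j) ∧ G(y)) ∧ (¬G(i) ∨ ¬G(u1)))

∃n ∀j ∀y ∀u1 ∃i ((¬G(n) ∨ G(j) ∧ G(y)) ∧ (¬G(i) ∨ ¬G(u1)))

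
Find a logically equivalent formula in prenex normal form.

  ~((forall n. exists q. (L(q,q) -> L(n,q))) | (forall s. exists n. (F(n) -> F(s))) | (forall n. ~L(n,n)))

exists n. forall q. exists s. forall x1. exists p. (L(q,q) & ~L(n,q) & F(x1) & ~F(s) & L(p,p))

Eliminate → and ↔ using ¬ and ∨.
  ~((forall n. exists q. (~L(q,q) | L(n,q))) | (forall s. exists n. (~F(n) | F(s))) | (forall n. ~L(n,n)))
Move each ¬ inward, flipping quantifiers it crosses:
  (exists n. forall q. (L(q,q) & ~L(n,q))) & (exists s. forall n. (F(n) & ~F(s))) & (exists n. L(n,n))
Rename bound variables to avoid capture: n↦x1, n↦p.
  (exists n. forall q. (L(q,q) & ~L(n,q))) & (exists s. forall x1. (F(x1) & ~F(s))) & (exists p. L(p,p))
Finally move all quantifiers to the prefix:
  exists n. forall q. exists s. forall x1. exists p. (L(q,q) & ~L(n,q) & F(x1) & ~F(s) & L(p,p))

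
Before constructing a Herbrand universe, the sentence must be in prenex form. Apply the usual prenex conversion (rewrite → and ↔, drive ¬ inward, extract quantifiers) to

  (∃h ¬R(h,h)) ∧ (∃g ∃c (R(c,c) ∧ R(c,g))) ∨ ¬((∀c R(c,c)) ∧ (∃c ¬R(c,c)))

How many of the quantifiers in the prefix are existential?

Drive negations inward (¬∀x A ≡ ∃x ¬A, ¬∃x A ≡ ∀x ¬A, De Morgan for ∧/∨):
  (∃h ¬R(h,h)) ∧ (∃g ∃c (R(c,c) ∧ R(c,g))) ∨ (∃c ¬R(c,c)) ∨ (∀c R(c,c))
Standardize variables apart so no two quantifiers bind the same name: c↦z1, c↦x.
  (∃h ¬R(h,h)) ∧ (∃g ∃c (R(c,c) ∧ R(c,g))) ∨ (∃z1 ¬R(z1,z1)) ∨ (∀x R(x,x))
Pull the quantifiers to the front (each side's bound variable is not free in the other side):
  ∃h ∃g ∃c ∃z1 ∀x (¬R(h,h) ∧ R(c,c) ∧ R(c,g) ∨ ¬R(z1,z1) ∨ R(x,x))
The prefix is ∃h ∃g ∃c ∃z1 ∀x: 1 universal, 4 existential.

4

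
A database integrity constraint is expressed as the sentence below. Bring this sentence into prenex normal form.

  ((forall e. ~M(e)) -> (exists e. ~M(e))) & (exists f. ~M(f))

exists e. exists s. exists f. ((M(e) | ~M(s)) & ~M(f))

First replace A → B with ¬A ∨ B.
  (~(forall e. ~M(e)) | (exists e. ~M(e))) & (exists f. ~M(f))
Push ¬ through the quantifiers and connectives to reach negation normal form:
  ((exists e. M(e)) | (exists e. ~M(e))) & (exists f. ~M(f))
Give each quantifier a distinct variable: e↦s.
  ((exists e. M(e)) | (exists s. ~M(s))) & (exists f. ~M(f))
Finally move all quantifiers to the prefix:
  exists e. exists s. exists f. ((M(e) | ~M(s)) & ~M(f))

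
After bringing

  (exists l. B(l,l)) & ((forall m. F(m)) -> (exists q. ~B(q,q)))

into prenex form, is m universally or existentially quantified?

existential

Eliminate → and ↔ using ¬ and ∨.
  (exists l. B(l,l)) & (~(forall m. F(m)) | (exists q. ~B(q,q)))
Move each ¬ inward, flipping quantifiers it crosses:
  (exists l. B(l,l)) & ((exists m. ~F(m)) | (exists q. ~B(q,q)))
Extract every quantifier outward, since the variables are now distinct and don't occur free across branches:
  exists l. exists m. exists q. (B(l,l) & (~F(m) | ~B(q,q)))
The quantifier forall m sits under an odd number of negations (counting the antecedent side of each →), so it flips to exists m.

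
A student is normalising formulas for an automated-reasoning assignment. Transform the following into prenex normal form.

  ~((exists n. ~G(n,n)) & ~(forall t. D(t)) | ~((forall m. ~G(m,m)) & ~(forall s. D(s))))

Move each ¬ inward, flipping quantifiers it crosses:
  ((forall n. G(n,n)) | (forall t. D(t))) & (forall m. ~G(m,m)) & (exists s. ~D(s))
All bound variables are already distinct, so no renaming is needed.
Pull the quantifiers to the front (each side's bound variable is not free in the other side):
  forall n. forall t. forall m. exists s. ((G(n,n) | D(t)) & ~G(m,m) & ~D(s))

forall n. forall t. forall m. exists s. ((G(n,n) | D(t)) & ~G(m,m) & ~D(s))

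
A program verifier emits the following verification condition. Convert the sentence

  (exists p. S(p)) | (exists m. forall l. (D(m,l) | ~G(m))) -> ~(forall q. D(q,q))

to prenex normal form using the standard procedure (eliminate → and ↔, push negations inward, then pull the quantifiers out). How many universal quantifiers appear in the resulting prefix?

Rewrite implications/biconditionals: A → B as ¬A ∨ B.
  ~((exists p. S(p)) | (exists m. forall l. (D(m,l) | ~G(m)))) | ~(forall q. D(q,q))
Move each ¬ inward, flipping quantifiers it crosses:
  (forall p. ~S(p)) & (forall m. exists l. (~D(m,l) & G(m))) | (exists q. ~D(q,q))
Pull the quantifiers to the front (each side's bound variable is not free in the other side):
  forall p. forall m. exists l. exists q. (~S(p) & ~D(m,l) & G(m) | ~D(q,q))
The prefix is forall p forall m exists l exists q: 2 universal, 2 existential.

2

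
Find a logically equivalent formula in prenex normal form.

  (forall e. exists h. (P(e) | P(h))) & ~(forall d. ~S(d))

forall e. exists h. exists d. ((P(e) | P(h)) & S(d))

Move each ¬ inward, flipping quantifiers it crosses:
  (forall e. exists h. (P(e) | P(h))) & (exists d. S(d))
All bound variables are already distinct, so no renaming is needed.
Extract every quantifier outward, since the variables are now distinct and don't occur free across branches:
  forall e. exists h. exists d. ((P(e) | P(h)) & S(d))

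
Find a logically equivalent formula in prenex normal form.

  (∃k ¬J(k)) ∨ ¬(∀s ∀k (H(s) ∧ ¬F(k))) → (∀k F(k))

Rewrite implications/biconditionals: A → B as ¬A ∨ B.
  ¬((∃k ¬J(k)) ∨ ¬(∀s ∀k (H(s) ∧ ¬F(k)))) ∨ (∀k F(k))
Move each ¬ inward, flipping quantifiers it crosses:
  (∀k J(k)) ∧ (∀s ∀k (H(s) ∧ ¬F(k))) ∨ (∀k F(k))
Give each quantifier a distinct variable: k↦v1, k↦w.
  (∀k J(k)) ∧ (∀s ∀v1 (H(s) ∧ ¬F(v1))) ∨ (∀w F(w))
Finally move all quantifiers to the prefix:
  ∀k ∀s ∀v1 ∀w (J(k) ∧ H(s) ∧ ¬F(v1) ∨ F(w))

∀k ∀s ∀v1 ∀w (J(k) ∧ H(s) ∧ ¬F(v1) ∨ F(w))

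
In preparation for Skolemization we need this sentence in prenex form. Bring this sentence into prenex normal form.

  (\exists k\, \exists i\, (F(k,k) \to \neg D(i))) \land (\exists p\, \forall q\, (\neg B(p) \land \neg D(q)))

First replace A → B with ¬A ∨ B.
  (\exists k\, \exists i\, (\neg F(k,k) \lor \neg D(i))) \land (\exists p\, \forall q\, (\neg B(p) \land \neg D(q)))
All bound variables are already distinct, so no renaming is needed.
Extract every quantifier outward, since the variables are now distinct and don't occur free across branches:
  \exists k\, \exists i\, \exists p\, \forall q\, ((\neg F(k,k) \lor \neg D(i)) \land \neg B(p) \land \neg D(q))

\exists k\, \exists i\, \exists p\, \forall q\, ((\neg F(k,k) \lor \neg D(i)) \land \neg B(p) \land \neg D(q))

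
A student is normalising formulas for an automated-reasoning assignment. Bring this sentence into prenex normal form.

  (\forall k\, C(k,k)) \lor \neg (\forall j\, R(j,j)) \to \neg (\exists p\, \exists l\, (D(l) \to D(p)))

\exists k\, \forall j\, \forall p\, \forall l\, (\neg C(k,k) \land R(j,j) \lor D(l) \land \neg D(p))

Eliminate → and ↔ using ¬ and ∨.
  \neg ((\forall k\, C(k,k)) \lor \neg (\forall j\, R(j,j))) \lor \neg (\exists p\, \exists l\, (\neg D(l) \lor D(p)))
Push ¬ through the quantifiers and connectives to reach negation normal form:
  (\exists k\, \neg C(k,k)) \land (\forall j\, R(j,j)) \lor (\forall p\, \forall l\, (D(l) \land \neg D(p)))
All bound variables are already distinct, so no renaming is needed.
Extract every quantifier outward, since the variables are now distinct and don't occur free across branches:
  \exists k\, \forall j\, \forall p\, \forall l\, (\neg C(k,k) \land R(j,j) \lor D(l) \land \neg D(p))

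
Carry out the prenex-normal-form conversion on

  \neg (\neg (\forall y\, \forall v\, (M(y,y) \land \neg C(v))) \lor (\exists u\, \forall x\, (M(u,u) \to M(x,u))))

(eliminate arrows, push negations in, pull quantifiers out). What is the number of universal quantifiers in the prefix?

First replace A → B with ¬A ∨ B.
  \neg (\neg (\forall y\, \forall v\, (M(y,y) \land \neg C(v))) \lor (\exists u\, \forall x\, (\neg M(u,u) \lor M(x,u))))
Push ¬ through the quantifiers and connectives to reach negation normal form:
  (\forall y\, \forall v\, (M(y,y) \land \neg C(v))) \land (\forall u\, \exists x\, (M(u,u) \land \neg M(x,u)))
Pull the quantifiers to the front (each side's bound variable is not free in the other side):
  \forall y\, \forall v\, \forall u\, \exists x\, (M(y,y) \land \neg C(v) \land M(u,u) \land \neg M(x,u))
The prefix is \forall y \forall v \forall u \exists x: 3 universal, 1 existential.

3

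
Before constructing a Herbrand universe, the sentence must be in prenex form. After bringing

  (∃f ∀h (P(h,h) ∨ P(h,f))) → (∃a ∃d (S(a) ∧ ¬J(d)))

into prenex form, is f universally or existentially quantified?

universal

Eliminate → and ↔ using ¬ and ∨.
  ¬(∃f ∀h (P(h,h) ∨ P(h,f))) ∨ (∃a ∃d (S(a) ∧ ¬J(d)))
Move each ¬ inward, flipping quantifiers it crosses:
  (∀f ∃h (¬P(h,h) ∧ ¬P(h,f))) ∨ (∃a ∃d (S(a) ∧ ¬J(d)))
All bound variables are already distinct, so no renaming is needed.
Extract every quantifier outward, since the variables are now distinct and don't occur free across branches:
  ∀f ∃h ∃a ∃d (¬P(h,h) ∧ ¬P(h,f) ∨ S(a) ∧ ¬J(d))
The quantifier ∃f sits under an odd number of negations (counting the antecedent side of each →), so it flips to ∀f.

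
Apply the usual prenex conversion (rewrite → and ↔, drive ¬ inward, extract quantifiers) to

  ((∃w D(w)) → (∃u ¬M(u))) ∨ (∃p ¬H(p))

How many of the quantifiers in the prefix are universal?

1

Eliminate → and ↔ using ¬ and ∨.
  ¬(∃w D(w)) ∨ (∃u ¬M(u)) ∨ (∃p ¬H(p))
Move each ¬ inward, flipping quantifiers it crosses:
  (∀w ¬D(w)) ∨ (∃u ¬M(u)) ∨ (∃p ¬H(p))
All bound variables are already distinct, so no renaming is needed.
Finally move all quantifiers to the prefix:
  ∀w ∃u ∃p (¬D(w) ∨ ¬M(u) ∨ ¬H(p))
The prefix is ∀w ∃u ∃p: 1 universal, 2 existential.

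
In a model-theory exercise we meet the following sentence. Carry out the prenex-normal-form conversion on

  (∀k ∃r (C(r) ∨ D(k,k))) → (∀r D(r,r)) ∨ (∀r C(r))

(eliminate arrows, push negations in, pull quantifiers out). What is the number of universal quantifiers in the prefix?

3

Rewrite implications/biconditionals: A → B as ¬A ∨ B.
  ¬(∀k ∃r (C(r) ∨ D(k,k))) ∨ (∀r D(r,r)) ∨ (∀r C(r))
Move each ¬ inward, flipping quantifiers it crosses:
  (∃k ∀r (¬C(r) ∧ ¬D(k,k))) ∨ (∀r D(r,r)) ∨ (∀r C(r))
Give each quantifier a distinct variable: r↦c, r↦q.
  (∃k ∀r (¬C(r) ∧ ¬D(k,k))) ∨ (∀c D(c,c)) ∨ (∀q C(q))
Extract every quantifier outward, since the variables are now distinct and don't occur free across branches:
  ∃k ∀r ∀c ∀q (¬C(r) ∧ ¬D(k,k) ∨ D(c,c) ∨ C(q))
The prefix is ∃k ∀r ∀c ∀q: 3 universal, 1 existential.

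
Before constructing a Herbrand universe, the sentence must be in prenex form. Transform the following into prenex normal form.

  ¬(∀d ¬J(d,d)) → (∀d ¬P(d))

∀d ∀c (¬J(d,d) ∨ ¬P(c))

Rewrite implications/biconditionals: A → B as ¬A ∨ B.
  ¬¬(∀d ¬J(d,d)) ∨ (∀d ¬P(d))
Move each ¬ inward, flipping quantifiers it crosses:
  (∀d ¬J(d,d)) ∨ (∀d ¬P(d))
Give each quantifier a distinct variable: d↦c.
  (∀d ¬J(d,d)) ∨ (∀c ¬P(c))
Pull the quantifiers to the front (each side's bound variable is not free in the other side):
  ∀d ∀c (¬J(d,d) ∨ ¬P(c))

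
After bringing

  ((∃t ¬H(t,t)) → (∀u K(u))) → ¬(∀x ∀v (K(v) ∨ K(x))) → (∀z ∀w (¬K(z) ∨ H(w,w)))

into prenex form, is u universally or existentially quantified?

Rewrite implications/biconditionals: A → B as ¬A ∨ B.
  ¬(¬(∃t ¬H(t,t)) ∨ (∀u K(u))) ∨ ¬¬(∀x ∀v (K(v) ∨ K(x))) ∨ (∀z ∀w (¬K(z) ∨ H(w,w)))
Push ¬ through the quantifiers and connectives to reach negation normal form:
  (∃t ¬H(t,t)) ∧ (∃u ¬K(u)) ∨ (∀x ∀v (K(v) ∨ K(x))) ∨ (∀z ∀w (¬K(z) ∨ H(w,w)))
All bound variables are already distinct, so no renaming is needed.
Extract every quantifier outward, since the variables are now distinct and don't occur free across branches:
  ∃t ∃u ∀x ∀v ∀z ∀w (¬H(t,t) ∧ ¬K(u) ∨ K(v) ∨ K(x) ∨ ¬K(z) ∨ H(w,w))
The quantifier ∀u sits under an odd number of negations (counting the antecedent side of each →), so it flips to ∃u.

existential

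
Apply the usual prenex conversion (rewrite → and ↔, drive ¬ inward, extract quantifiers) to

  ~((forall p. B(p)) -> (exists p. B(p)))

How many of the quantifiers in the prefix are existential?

First replace A → B with ¬A ∨ B.
  ~(~(forall p. B(p)) | (exists p. B(p)))
Drive negations inward (¬∀x A ≡ ∃x ¬A, ¬∃x A ≡ ∀x ¬A, De Morgan for ∧/∨):
  (forall p. B(p)) & (forall p. ~B(p))
Rename bound variables to avoid capture: p↦v.
  (forall p. B(p)) & (forall v. ~B(v))
Finally move all quantifiers to the prefix:
  forall p. forall v. (B(p) & ~B(v))
The prefix is forall p forall v: 2 universal, 0 existential.

0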